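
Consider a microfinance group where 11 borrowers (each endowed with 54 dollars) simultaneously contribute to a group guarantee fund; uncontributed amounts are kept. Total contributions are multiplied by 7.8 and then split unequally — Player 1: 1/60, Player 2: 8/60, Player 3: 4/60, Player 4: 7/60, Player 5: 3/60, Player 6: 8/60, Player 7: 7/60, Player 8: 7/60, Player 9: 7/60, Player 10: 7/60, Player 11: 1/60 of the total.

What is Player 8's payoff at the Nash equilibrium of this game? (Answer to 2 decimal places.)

152.28 dollars

A player with share s gets back 7.8·s per unit contributed, so full contribution is dominant for anyone with s > 1/7.8 = 0.1282 and zero contribution is dominant for anyone below.
Player 2 and Player 6 are above the threshold, contributing 54 each; the remaining 9 contribute 0. Total contributed: 108.
Player 8 keeps 54 and receives 7.8 × 108 × 7/60 = 98.28 from the group guarantee fund, for a payoff of 152.28.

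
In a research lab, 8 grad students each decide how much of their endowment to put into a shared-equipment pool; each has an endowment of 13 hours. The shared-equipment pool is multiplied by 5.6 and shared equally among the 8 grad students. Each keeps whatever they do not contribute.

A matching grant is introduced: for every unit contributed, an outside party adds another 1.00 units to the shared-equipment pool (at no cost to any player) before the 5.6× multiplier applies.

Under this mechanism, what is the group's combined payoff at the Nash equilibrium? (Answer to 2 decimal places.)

With the mechanism, a contributed unit returns 5.6 × 2.00 / 8 = 1.4000 per unit of net cost to the contributor — now above 1 — so contributing fully is weakly dominant for every player.
At the Nash equilibrium everyone contributes 13. Group total payoff = 5.6 × 2.00 × 104 = 1164.80.

1164.80 hours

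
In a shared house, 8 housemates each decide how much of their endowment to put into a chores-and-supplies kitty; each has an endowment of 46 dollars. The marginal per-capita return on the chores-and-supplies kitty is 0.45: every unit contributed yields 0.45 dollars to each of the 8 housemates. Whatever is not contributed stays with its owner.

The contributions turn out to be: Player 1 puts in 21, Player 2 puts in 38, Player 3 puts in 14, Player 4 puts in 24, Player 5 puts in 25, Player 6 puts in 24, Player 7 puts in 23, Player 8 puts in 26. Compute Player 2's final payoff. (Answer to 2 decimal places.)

95.75 dollars

Total contributed: 21 + 38 + 14 + 24 + 25 + 24 + 23 + 26 = 195.
Each receives 0.45 × 195 = 87.75 from the chores-and-supplies kitty.
Player 2 keeps 46 − 38 = 8, so Player 2's payoff is 8 + 87.75 = 95.75.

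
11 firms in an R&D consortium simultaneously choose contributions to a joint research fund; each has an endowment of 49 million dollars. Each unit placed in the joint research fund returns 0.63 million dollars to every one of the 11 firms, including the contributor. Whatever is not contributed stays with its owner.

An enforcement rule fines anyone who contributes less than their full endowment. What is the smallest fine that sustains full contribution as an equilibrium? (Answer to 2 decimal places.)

Given the others contribute fully, the best deviation is to contribute 0 (any partial contribution still incurs the fine and gives up units whose private return 0.63 is below 1).
Deviating from 49 to 0 saves 49 million dollars but forfeits the deviator's share of the drop in the joint research fund: 0.63 × 49 = 30.87.
So the deviation gain is 49 − 30.87 = 18.13, and the fine must be at least 18.13 million dollars to wipe it out.

18.13 million dollars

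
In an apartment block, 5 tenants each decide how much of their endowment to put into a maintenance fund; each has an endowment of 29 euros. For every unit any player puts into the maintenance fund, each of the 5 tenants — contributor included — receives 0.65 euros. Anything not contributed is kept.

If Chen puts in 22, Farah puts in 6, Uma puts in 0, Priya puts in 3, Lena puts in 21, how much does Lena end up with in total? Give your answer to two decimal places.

41.80 euros

Total contributed: 22 + 6 + 0 + 3 + 21 = 52.
Each receives 0.65 × 52 = 33.80 from the maintenance fund.
Lena keeps 29 − 21 = 8, so Lena's payoff is 8 + 33.80 = 41.80.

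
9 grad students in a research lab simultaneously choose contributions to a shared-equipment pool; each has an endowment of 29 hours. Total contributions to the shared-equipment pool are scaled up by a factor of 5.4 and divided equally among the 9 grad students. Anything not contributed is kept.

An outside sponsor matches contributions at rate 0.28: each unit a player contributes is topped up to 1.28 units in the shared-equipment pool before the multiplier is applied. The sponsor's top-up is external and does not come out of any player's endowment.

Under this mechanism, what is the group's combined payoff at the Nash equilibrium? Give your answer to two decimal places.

The effective private return is 5.4 × 1.28 / 9 = 0.7680, which is still under 1, so the mechanism doesn't change anyone's dominant strategy: zero contribution.
At the Nash equilibrium no one contributes; group total payoff = 9 × 29 = 261.

261.00 hours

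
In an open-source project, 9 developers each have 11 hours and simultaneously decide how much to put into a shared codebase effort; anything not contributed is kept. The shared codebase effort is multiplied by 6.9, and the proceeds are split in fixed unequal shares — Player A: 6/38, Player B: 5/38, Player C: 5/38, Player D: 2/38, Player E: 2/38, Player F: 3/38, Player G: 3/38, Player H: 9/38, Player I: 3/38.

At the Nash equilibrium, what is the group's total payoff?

228.80 hours

Player j's private return per contributed unit is 6.9 × (j's share). Contributing is weakly dominant for j when that share is at least 1/6.9 = 0.1449, and contributing 0 is dominant otherwise.
The shares above 0.1449 belong to Player A and Player H, contributing 11 each; the remaining 7 contribute 0. Total contributed: 22.
The shared codebase effort pays out 6.9 × 22 = 151.80 in total (split across the unequal shares, but the aggregate is all that matters for the group sum).
The 7 free-riders keep 11 each, adding 77. Group total = 77 + 151.80 = 228.80.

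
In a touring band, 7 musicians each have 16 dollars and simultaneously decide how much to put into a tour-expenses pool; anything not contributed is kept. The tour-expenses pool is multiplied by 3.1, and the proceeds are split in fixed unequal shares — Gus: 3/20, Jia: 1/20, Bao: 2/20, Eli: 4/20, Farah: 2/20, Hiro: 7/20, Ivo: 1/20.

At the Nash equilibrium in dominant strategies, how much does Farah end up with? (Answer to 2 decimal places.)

A player with share s gets back 3.1·s per unit contributed, so full contribution is dominant for anyone with s > 1/3.1 = 0.3226 and zero contribution is dominant for anyone below.
The only share above 0.3226 is Hiro's 7/20, contributing 16; the remaining 6 contribute 0. Total contributed: 16.
Farah keeps 16 and receives 3.1 × 16 × 2/20 = 4.96 from the tour-expenses pool, for a payoff of 20.96.

20.96 dollars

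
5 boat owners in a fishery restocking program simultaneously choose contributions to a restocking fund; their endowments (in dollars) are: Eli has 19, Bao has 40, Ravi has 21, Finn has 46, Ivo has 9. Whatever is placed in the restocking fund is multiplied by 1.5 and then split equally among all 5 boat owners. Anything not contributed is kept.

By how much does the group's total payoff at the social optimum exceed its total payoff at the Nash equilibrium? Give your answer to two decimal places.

67.50 dollars

The private return per contributed unit is 1.5/5 = 0.3000 < 1 for every player regardless of endowment, so the Nash equilibrium is zero contribution and the group total is Σ E_j = 19 + 40 + 21 + 46 + 9 = 135.
Each contributed unit returns 1.500 to the group, so the social optimum is full contribution by everyone: group total = 1.500 × 135 = 202.50.
Efficiency loss = (1.500 − 1) × 135 = 67.50.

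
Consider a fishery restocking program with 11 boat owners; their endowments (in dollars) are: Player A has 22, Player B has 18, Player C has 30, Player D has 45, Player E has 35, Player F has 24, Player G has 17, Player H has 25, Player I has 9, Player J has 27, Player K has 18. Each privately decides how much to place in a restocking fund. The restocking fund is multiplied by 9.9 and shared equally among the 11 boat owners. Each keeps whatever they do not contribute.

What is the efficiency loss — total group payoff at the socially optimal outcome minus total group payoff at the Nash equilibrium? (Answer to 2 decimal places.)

The private return per contributed unit is 9.9/11 = 0.9000 < 1 for every player regardless of endowment, so the Nash equilibrium is zero contribution and the group total is Σ E_j = 22 + 18 + 30 + 45 + 35 + 24 + 17 + 25 + 9 + 27 + 18 = 270.
Each contributed unit returns 9.900 to the group, so the social optimum is full contribution by everyone: group total = 9.900 × 270 = 2673.00.
Efficiency loss = (9.900 − 1) × 270 = 2403.00.

2403.00 dollars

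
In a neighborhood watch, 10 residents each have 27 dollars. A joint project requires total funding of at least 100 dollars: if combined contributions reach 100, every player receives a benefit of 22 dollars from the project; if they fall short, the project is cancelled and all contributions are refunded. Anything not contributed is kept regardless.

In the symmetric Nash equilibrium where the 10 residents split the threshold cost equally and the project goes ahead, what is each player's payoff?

39 dollars

Equal share of the threshold: 100/10 = 10.
At this profile no one gains by cutting their contribution: any cut drops the total below 100, the project is cancelled, contributions are refunded, and the deviator ends with 27, which is less than 27 − 10 + 22 = 39. Contributing more than 10 just wastes the excess. So contributing exactly 10 is a best response.
Each player's payoff: 27 − 10 + 22 = 39.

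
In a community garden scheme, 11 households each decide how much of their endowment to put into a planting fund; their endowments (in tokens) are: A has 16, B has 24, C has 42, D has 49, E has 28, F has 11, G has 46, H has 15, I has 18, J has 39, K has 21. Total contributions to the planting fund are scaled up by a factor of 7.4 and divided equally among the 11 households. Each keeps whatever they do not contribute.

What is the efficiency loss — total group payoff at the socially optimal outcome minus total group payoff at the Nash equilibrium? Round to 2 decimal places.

The private return per contributed unit is 7.4/11 = 0.6727 < 1 for every player regardless of endowment, so the Nash equilibrium is zero contribution and the group total is Σ E_j = 16 + 24 + 42 + 49 + 28 + 11 + 46 + 15 + 18 + 39 + 21 = 309.
Each contributed unit returns 7.400 to the group, so the social optimum is full contribution by everyone: group total = 7.400 × 309 = 2286.60.
Efficiency loss = (7.400 − 1) × 309 = 1977.60.

1977.60 tokens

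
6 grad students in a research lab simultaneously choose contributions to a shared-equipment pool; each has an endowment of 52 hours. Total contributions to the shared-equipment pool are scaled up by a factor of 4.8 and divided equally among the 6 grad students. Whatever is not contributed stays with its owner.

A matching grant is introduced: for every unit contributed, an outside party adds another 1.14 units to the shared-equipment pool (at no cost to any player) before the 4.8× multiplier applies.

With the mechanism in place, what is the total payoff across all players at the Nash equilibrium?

With the mechanism, a contributed unit returns 4.8 × 2.14 / 6 = 1.7120 per unit of net cost to the contributor — now above 1 — so contributing fully is weakly dominant for every player.
At the Nash equilibrium everyone contributes 52. Group total payoff = 4.8 × 2.14 × 312 = 3204.86.

3204.86 hours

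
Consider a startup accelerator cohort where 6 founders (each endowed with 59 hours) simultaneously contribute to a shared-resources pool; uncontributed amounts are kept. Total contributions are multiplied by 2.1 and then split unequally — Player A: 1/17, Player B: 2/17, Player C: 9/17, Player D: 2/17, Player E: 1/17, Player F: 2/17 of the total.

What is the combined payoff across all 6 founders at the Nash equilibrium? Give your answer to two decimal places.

418.90 hours

Player j's private return per contributed unit is 2.1 × (j's share). Contributing is weakly dominant for j when that share is at least 1/2.1 = 0.4762, and contributing 0 is dominant otherwise.
Player C alone (share 9/17) is above the threshold, contributing 59; the remaining 5 contribute 0. Total contributed: 59.
The shared-resources pool pays out 2.1 × 59 = 123.90 in total (split across the unequal shares, but the aggregate is all that matters for the group sum).
The 5 free-riders keep 59 each, adding 295. Group total = 295 + 123.90 = 418.90.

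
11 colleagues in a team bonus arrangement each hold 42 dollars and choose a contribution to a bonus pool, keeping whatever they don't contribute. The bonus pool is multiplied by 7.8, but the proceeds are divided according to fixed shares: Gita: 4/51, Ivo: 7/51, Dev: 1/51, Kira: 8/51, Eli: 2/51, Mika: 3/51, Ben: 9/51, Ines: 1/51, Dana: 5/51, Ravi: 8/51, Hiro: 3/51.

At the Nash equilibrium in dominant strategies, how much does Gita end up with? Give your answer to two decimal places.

For player j, contributing a unit is worthwhile iff 7.8 × (j's share) ≥ 1, i.e. iff j's share is at least 0.1282.
Ivo, Kira, Ben and Ravi are above the threshold, contributing 42 each; the remaining 7 contribute 0. Total contributed: 168.
Gita keeps 42 and receives 7.8 × 168 × 4/51 = 102.78 from the bonus pool, for a payoff of 144.78.

144.78 dollars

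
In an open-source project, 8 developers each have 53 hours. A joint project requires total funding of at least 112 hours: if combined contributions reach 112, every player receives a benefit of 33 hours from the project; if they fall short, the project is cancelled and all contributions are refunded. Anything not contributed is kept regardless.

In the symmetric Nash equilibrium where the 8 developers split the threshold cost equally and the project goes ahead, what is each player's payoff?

Equal share of the threshold: 112/8 = 14.
At this profile no one gains by cutting their contribution: any cut drops the total below 112, the project is cancelled, contributions are refunded, and the deviator ends with 53, which is less than 53 − 14 + 33 = 72. Contributing more than 14 just wastes the excess. So contributing exactly 14 is a best response.
Each player's payoff: 53 − 14 + 33 = 72.

72 hours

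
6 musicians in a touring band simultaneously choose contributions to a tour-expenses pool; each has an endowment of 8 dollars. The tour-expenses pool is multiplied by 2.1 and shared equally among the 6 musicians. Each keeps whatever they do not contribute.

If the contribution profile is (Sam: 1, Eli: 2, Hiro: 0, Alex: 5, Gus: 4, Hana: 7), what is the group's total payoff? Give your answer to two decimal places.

68.90 dollars

Total contributed: 1 + 2 + 0 + 5 + 4 + 7 = 19; total kept: 6 × 8 − 19 = 29.
The tour-expenses pool pays out 2.1 × 19 = 39.90 in aggregate.
Group total = 29 + 39.90 = 68.90.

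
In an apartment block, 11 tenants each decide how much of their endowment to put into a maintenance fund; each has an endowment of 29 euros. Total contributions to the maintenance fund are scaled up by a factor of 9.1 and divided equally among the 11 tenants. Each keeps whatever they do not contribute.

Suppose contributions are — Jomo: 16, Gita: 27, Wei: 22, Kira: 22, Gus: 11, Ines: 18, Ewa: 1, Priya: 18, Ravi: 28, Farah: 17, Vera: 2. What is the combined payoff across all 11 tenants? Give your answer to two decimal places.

1793.20 euros

Total contributed: 16 + 27 + 22 + 22 + 11 + 18 + 1 + 18 + 28 + 17 + 2 = 182; total kept: 11 × 29 − 182 = 137.
The maintenance fund pays out 9.1 × 182 = 1656.20 in aggregate.
Group total = 137 + 1656.20 = 1793.20.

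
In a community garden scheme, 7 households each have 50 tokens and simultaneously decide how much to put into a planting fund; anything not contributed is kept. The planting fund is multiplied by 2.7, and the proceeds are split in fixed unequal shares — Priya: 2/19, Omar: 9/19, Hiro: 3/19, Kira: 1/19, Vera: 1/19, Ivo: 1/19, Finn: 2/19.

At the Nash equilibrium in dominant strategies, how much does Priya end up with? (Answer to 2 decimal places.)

For player j, contributing a unit is worthwhile iff 2.7 × (j's share) ≥ 1, i.e. iff j's share is at least 0.3704.
Omar alone (share 9/19) is above the threshold, contributing 50; the remaining 6 contribute 0. Total contributed: 50.
Priya keeps 50 and receives 2.7 × 50 × 2/19 = 14.21 from the planting fund, for a payoff of 64.21.

64.21 tokens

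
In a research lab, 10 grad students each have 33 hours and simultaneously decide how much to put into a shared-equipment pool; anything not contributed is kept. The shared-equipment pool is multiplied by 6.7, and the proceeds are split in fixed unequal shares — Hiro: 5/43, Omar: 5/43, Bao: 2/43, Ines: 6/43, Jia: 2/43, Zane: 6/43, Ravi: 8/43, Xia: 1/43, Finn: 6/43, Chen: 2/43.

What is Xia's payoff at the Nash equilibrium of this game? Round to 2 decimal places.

For player j, contributing a unit is worthwhile iff 6.7 × (j's share) ≥ 1, i.e. iff j's share is at least 0.1493.
The only share above 0.1493 is Ravi's 8/43, contributing 33; the remaining 9 contribute 0. Total contributed: 33.
Xia keeps 33 and receives 6.7 × 33 × 1/43 = 5.14 from the shared-equipment pool, for a payoff of 38.14.

38.14 hours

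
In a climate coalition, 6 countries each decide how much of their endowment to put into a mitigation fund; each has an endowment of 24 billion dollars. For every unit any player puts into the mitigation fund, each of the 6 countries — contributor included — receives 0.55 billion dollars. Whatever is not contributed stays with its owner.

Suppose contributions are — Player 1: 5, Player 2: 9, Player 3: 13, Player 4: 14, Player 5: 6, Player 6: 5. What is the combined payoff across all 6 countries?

Total contributed: 5 + 9 + 13 + 14 + 6 + 5 = 52; total kept: 6 × 24 − 52 = 92.
The mitigation fund pays out 0.55 × 6 × 52 = 171.60 in aggregate.
Group total = 92 + 171.60 = 263.60.

263.60 billion dollars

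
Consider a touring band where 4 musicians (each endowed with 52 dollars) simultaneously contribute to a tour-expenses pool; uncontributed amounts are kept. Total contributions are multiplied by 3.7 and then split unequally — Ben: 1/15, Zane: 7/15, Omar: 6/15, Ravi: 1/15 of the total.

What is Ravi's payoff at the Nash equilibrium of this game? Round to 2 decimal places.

For player j, contributing a unit is worthwhile iff 3.7 × (j's share) ≥ 1, i.e. iff j's share is at least 0.2703.
Zane and Omar clear that bar, contributing 52 each; the remaining 2 contribute 0. Total contributed: 104.
Ravi keeps 52 and receives 3.7 × 104 × 1/15 = 25.65 from the tour-expenses pool, for a payoff of 77.65.

77.65 dollars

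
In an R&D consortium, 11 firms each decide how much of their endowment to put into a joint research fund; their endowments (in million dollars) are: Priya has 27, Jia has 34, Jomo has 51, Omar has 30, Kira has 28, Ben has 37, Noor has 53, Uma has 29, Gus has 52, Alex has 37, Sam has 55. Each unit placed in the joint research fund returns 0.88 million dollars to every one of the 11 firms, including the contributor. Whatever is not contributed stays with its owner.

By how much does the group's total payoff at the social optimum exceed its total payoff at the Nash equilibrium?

The private return per contributed unit is 0.88 < 1 for everyone, so the Nash equilibrium is zero contribution and the group total is Σ E_j = 27 + 34 + 51 + 30 + 28 + 37 + 53 + 29 + 52 + 37 + 55 = 433.
Each contributed unit returns 9.680 to the group, so the social optimum is full contribution by everyone: group total = 9.680 × 433 = 4191.44.
Efficiency loss = (9.680 − 1) × 433 = 3758.44.

3758.44 million dollars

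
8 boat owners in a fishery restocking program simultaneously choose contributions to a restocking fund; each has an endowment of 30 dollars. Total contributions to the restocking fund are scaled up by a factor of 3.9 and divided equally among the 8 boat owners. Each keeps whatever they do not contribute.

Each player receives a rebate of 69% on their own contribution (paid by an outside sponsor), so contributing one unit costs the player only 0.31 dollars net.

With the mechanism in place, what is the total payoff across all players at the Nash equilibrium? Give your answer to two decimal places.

1101.60 dollars

The effective private return per unit is now (3.9/8) / 0.31 = 1.5726 > 1, so every player's dominant strategy flips to full contribution.
So the Nash equilibrium is full contribution by all 8; the group earns 8 × (30 × 0.69 + 3.9 × 30) = 1101.60.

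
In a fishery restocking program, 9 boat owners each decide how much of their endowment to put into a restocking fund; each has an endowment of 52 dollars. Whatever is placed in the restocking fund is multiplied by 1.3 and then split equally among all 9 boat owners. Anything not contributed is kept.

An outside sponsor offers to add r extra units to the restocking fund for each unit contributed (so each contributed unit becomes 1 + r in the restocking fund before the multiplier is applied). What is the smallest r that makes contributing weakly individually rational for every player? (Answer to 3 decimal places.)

5.923

With matching at rate r, one contributed unit becomes (1 + r) in the restocking fund and returns 1.3 × (1 + r) / 9 to the contributor.
Setting this equal to 1: 1 + r = 9/1.3 = 6.9231.
So the minimum matching rate is r = 6.9231 − 1 = 5.923.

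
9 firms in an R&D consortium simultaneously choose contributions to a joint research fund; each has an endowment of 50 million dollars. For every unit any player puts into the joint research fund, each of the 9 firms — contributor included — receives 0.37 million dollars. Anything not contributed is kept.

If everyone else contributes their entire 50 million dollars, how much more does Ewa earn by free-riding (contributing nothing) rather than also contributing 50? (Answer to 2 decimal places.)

Switching from a contribution of 50 to 0 lets Ewa keep an extra 50 million dollars, but lowers the joint research fund by 50, which costs Ewa their own share of that drop: 0.37 × 50 = 18.50.
Net gain = 50 − 18.50 = 31.50. The private return per contributed unit (0.37) is below 1, so free-riding is indeed the best response regardless of what the others do.

31.50 million dollars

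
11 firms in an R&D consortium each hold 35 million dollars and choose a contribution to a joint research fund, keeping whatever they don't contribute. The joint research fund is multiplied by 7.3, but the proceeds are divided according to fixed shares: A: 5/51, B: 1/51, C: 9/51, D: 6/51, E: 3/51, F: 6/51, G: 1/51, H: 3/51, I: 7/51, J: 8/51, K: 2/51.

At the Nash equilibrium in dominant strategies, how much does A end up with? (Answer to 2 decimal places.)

A player with share s gets back 7.3·s per unit contributed, so full contribution is dominant for anyone with s > 1/7.3 = 0.1370 and zero contribution is dominant for anyone below.
C, I and J are above the threshold, contributing 35 each; the remaining 8 contribute 0. Total contributed: 105.
A keeps 35 and receives 7.3 × 105 × 5/51 = 75.15 from the joint research fund, for a payoff of 110.15.

110.15 million dollars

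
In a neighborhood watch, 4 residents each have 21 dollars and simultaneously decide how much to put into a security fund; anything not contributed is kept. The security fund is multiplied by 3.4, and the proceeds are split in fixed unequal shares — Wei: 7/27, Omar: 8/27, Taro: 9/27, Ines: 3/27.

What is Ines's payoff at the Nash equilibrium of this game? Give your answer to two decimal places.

36.87 dollars

Each unit j contributes comes back to j as 3.4 × (j's share), so j prefers to contribute only if that share exceeds 1/3.4 = 0.2941; otherwise keeping the unit dominates.
Omar and Taro clear that bar, contributing 21 each; the remaining 2 contribute 0. Total contributed: 42.
Ines keeps 21 and receives 3.4 × 42 × 3/27 = 15.87 from the security fund, for a payoff of 36.87.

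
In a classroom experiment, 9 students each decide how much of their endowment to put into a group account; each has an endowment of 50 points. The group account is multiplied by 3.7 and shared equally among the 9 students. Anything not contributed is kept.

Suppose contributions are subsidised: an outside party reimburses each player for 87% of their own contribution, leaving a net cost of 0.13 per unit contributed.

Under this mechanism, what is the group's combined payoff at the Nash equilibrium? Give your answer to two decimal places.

With the mechanism, a contributed unit returns (3.7/9) / 0.13 = 3.1624 per unit of net cost to the contributor — now above 1 — so contributing fully is weakly dominant for every player.
So the Nash equilibrium is full contribution by all 9; the group earns 9 × (50 × 0.87 + 3.7 × 50) = 2056.50.

2056.50 points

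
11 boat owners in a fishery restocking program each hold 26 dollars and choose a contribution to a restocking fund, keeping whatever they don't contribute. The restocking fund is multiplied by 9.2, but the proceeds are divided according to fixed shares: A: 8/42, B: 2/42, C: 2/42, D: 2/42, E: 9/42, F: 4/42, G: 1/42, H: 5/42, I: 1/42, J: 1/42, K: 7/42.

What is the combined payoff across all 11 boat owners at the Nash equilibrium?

1138.80 dollars

Player j's private return per contributed unit is 9.2 × (j's share). Contributing is weakly dominant for j when that share is at least 1/9.2 = 0.1087, and contributing 0 is dominant otherwise.
A, E, H and K are above the threshold, contributing 26 each; the remaining 7 contribute 0. Total contributed: 104.
The restocking fund pays out 9.2 × 104 = 956.80 in total (split across the unequal shares, but the aggregate is all that matters for the group sum).
The 7 free-riders keep 26 each, adding 182. Group total = 182 + 956.80 = 1138.80.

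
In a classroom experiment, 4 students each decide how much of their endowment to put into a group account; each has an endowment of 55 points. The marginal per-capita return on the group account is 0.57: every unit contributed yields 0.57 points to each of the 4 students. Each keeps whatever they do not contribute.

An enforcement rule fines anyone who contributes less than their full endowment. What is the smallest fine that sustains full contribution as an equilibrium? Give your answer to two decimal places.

23.65 points

Given the others contribute fully, the best deviation is to contribute 0 (any partial contribution still incurs the fine and gives up units whose private return 0.57 is below 1).
Deviating from 55 to 0 saves 55 points but forfeits the deviator's share of the drop in the group account: 0.57 × 55 = 31.35.
So the deviation gain is 55 − 31.35 = 23.65, and the fine must be at least 23.65 points to wipe it out.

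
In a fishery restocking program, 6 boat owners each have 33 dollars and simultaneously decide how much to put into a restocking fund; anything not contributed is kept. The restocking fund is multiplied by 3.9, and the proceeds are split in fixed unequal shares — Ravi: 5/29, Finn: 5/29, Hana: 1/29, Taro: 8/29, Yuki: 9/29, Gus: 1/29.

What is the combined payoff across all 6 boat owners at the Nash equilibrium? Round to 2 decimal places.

A player with share s gets back 3.9·s per unit contributed, so full contribution is dominant for anyone with s > 1/3.9 = 0.2564 and zero contribution is dominant for anyone below.
Taro and Yuki clear that bar, contributing 33 each; the remaining 4 contribute 0. Total contributed: 66.
The restocking fund pays out 3.9 × 66 = 257.40 in total (split across the unequal shares, but the aggregate is all that matters for the group sum).
The 4 free-riders keep 33 each, adding 132. Group total = 132 + 257.40 = 389.40.

389.40 dollars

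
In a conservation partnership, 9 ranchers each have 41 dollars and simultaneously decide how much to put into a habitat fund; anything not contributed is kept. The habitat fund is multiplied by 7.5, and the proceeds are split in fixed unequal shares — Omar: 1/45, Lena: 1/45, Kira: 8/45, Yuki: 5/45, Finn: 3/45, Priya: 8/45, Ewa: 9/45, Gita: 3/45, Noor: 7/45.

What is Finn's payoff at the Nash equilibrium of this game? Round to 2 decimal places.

123.00 dollars

Each unit j contributes comes back to j as 7.5 × (j's share), so j prefers to contribute only if that share exceeds 1/7.5 = 0.1333; otherwise keeping the unit dominates.
Kira, Priya, Ewa and Noor clear that bar, contributing 41 each; the remaining 5 contribute 0. Total contributed: 164.
Finn keeps 41 and receives 7.5 × 164 × 3/45 = 82.00 from the habitat fund, for a payoff of 123.00.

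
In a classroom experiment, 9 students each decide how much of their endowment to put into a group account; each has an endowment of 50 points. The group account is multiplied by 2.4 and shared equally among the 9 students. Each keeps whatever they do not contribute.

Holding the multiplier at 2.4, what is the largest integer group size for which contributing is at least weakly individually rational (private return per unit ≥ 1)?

Private return per unit is 2.4/(group size), which is ≥ 1 whenever the group size is ≤ 2.4.
The largest such integer is 2.

2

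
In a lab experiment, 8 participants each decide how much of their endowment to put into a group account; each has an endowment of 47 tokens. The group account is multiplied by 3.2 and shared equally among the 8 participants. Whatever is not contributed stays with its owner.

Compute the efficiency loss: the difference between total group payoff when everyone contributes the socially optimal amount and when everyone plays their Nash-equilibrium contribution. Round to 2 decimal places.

Each contributed unit returns 3.2/8 = 0.4000 to its contributor — below 1 — so contributing 0 is dominant for every player. At the Nash equilibrium everyone keeps their 47, and the group total is 8 × 47 = 376.
Each contributed unit returns 3.200 to the group as a whole (0.4000 to each of 8 players), which exceeds 1, so the social optimum is full contribution: group total = 3.200 × 376 = 1203.20.
Efficiency loss = 1203.20 − 376 = 827.20.

827.20 tokens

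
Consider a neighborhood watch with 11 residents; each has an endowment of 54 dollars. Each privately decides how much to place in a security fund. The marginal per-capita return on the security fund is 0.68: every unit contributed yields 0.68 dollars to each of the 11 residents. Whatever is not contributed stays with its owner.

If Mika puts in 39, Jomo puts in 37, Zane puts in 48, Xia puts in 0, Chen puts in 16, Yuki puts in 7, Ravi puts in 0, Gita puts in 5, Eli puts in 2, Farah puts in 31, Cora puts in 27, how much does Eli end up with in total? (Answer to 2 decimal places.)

196.16 dollars

Total contributed: 39 + 37 + 48 + 0 + 16 + 7 + 0 + 5 + 2 + 31 + 27 = 212.
Each receives 0.68 × 212 = 144.16 from the security fund.
Eli keeps 54 − 2 = 52, so Eli's payoff is 52 + 144.16 = 196.16.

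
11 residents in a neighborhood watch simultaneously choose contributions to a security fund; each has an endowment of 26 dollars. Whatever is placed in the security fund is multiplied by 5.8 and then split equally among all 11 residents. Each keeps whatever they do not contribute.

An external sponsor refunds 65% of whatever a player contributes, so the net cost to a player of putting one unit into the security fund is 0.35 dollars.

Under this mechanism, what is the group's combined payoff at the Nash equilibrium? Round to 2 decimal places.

1844.70 dollars

The effective private return per unit is now (5.8/11) / 0.35 = 1.5065 > 1, so every player's dominant strategy flips to full contribution.
At the Nash equilibrium everyone contributes 26. Group total payoff = 11 × (26 × 0.65 + 5.8 × 26) = 1844.70.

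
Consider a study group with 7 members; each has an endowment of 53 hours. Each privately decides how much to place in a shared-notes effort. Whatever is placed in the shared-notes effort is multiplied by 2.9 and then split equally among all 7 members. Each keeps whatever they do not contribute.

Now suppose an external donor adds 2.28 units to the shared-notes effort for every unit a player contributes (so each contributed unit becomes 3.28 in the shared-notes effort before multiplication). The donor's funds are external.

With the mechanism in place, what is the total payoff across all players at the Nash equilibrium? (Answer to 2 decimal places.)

With the mechanism, a contributed unit returns 2.9 × 3.28 / 7 = 1.3589 per unit of net cost to the contributor — now above 1 — so contributing fully is weakly dominant for every player.
At the Nash equilibrium everyone contributes 53. Group total payoff = 2.9 × 3.28 × 371 = 3528.95.

3528.95 hours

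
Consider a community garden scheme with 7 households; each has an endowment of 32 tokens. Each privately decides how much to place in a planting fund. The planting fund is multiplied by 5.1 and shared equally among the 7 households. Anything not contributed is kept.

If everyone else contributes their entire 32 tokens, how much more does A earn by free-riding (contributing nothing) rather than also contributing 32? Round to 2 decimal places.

8.69 tokens

Switching from a contribution of 32 to 0 lets A keep an extra 32 tokens, but lowers the planting fund by 32, which costs A their own share of that drop: 5.1/7 × 32 = 23.31.
Net gain = 32 − 23.31 = 8.69. The private return per contributed unit (0.7286) is below 1, so free-riding is indeed the best response regardless of what the others do.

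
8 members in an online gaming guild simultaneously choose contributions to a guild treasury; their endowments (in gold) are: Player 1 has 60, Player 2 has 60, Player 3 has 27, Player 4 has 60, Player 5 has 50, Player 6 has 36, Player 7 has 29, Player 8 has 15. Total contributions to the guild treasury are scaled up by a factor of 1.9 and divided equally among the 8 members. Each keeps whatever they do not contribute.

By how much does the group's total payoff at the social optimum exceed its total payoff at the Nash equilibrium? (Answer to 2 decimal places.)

303.30 gold

The private return per contributed unit is 1.9/8 = 0.2375 < 1 for every player regardless of endowment, so the Nash equilibrium is zero contribution and the group total is Σ E_j = 60 + 60 + 27 + 60 + 50 + 36 + 29 + 15 = 337.
Each contributed unit returns 1.900 to the group, so the social optimum is full contribution by everyone: group total = 1.900 × 337 = 640.30.
Efficiency loss = (1.900 − 1) × 337 = 303.30.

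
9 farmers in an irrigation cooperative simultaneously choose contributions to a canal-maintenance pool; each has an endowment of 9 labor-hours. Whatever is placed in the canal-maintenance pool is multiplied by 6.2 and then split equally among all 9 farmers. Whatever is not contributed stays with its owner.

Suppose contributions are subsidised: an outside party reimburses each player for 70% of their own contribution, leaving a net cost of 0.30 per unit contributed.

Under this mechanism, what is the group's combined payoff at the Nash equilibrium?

Under the mechanism each unit contributed yields (6.2/9) / 0.30 = 2.2963 back to its contributor per unit of net cost, which exceeds 1, making full contribution the dominant choice for everyone.
At the Nash equilibrium everyone contributes 9. Group total payoff = 9 × (9 × 0.70 + 6.2 × 9) = 558.90.

558.90 labor-hours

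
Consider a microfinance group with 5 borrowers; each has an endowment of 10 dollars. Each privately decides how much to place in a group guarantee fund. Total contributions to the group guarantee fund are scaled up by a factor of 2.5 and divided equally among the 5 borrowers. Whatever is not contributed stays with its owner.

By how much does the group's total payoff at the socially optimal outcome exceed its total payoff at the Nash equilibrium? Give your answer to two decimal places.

75.00 dollars

Each contributed unit returns 2.5/5 = 0.5000 to its contributor — below 1 — so contributing 0 is dominant for every player. At the Nash equilibrium everyone keeps their 10, and the group total is 5 × 10 = 50.
Each contributed unit returns 2.500 to the group as a whole (0.5000 to each of 5 players), which exceeds 1, so the social optimum is full contribution: group total = 2.500 × 50 = 125.00.
Efficiency loss = 125.00 − 50 = 75.00.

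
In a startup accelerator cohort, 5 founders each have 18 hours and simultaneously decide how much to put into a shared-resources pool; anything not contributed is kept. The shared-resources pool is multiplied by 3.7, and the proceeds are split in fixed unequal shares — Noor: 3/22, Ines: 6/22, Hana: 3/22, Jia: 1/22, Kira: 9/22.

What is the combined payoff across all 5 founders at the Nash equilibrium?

A player with share s gets back 3.7·s per unit contributed, so full contribution is dominant for anyone with s > 1/3.7 = 0.2703 and zero contribution is dominant for anyone below.
Ines and Kira clear that bar, contributing 18 each; the remaining 3 contribute 0. Total contributed: 36.
The shared-resources pool pays out 3.7 × 36 = 133.20 in total (split across the unequal shares, but the aggregate is all that matters for the group sum).
The 3 free-riders keep 18 each, adding 54. Group total = 54 + 133.20 = 187.20.

187.20 hours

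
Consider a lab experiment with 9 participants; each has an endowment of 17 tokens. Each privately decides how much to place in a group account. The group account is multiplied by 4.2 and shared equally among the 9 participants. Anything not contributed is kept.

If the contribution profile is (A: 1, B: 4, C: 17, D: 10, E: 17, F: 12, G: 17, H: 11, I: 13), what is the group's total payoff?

479.40 tokens

Total contributed: 1 + 4 + 17 + 10 + 17 + 12 + 17 + 11 + 13 = 102; total kept: 9 × 17 − 102 = 51.
The group account pays out 4.2 × 102 = 428.40 in aggregate.
Group total = 51 + 428.40 = 479.40.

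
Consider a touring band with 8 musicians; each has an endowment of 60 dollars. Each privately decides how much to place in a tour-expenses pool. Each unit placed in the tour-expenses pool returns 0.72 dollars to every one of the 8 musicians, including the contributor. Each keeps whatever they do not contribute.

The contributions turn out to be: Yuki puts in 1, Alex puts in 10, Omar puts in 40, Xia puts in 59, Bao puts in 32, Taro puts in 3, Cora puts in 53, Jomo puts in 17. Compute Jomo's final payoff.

197.80 dollars

Total contributed: 1 + 10 + 40 + 59 + 32 + 3 + 53 + 17 = 215.
Each receives 0.72 × 215 = 154.80 from the tour-expenses pool.
Jomo keeps 60 − 17 = 43, so Jomo's payoff is 43 + 154.80 = 197.80.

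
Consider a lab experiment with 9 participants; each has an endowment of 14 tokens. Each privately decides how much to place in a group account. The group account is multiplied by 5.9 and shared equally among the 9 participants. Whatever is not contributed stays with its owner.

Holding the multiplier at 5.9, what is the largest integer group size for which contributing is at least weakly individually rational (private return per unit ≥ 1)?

5

Private return per unit is 5.9/(group size), which is ≥ 1 whenever the group size is ≤ 5.9.
The largest such integer is 5.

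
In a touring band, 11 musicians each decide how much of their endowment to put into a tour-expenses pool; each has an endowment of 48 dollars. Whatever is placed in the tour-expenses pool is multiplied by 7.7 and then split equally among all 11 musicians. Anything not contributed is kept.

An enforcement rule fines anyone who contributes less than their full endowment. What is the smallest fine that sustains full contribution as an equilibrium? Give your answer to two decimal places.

14.40 dollars

Given the others contribute fully, the best deviation is to contribute 0 (any partial contribution still incurs the fine and gives up units whose private return 0.7000 is below 1).
Deviating from 48 to 0 saves 48 dollars but forfeits the deviator's share of the drop in the tour-expenses pool: 7.7/11 × 48 = 33.60.
So the deviation gain is 48 − 33.60 = 14.40, and the fine must be at least 14.40 dollars to wipe it out.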